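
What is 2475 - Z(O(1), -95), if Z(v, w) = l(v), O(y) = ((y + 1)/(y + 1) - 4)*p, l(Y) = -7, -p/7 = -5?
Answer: 2482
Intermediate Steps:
p = 35 (p = -7*(-5) = 35)
O(y) = -105 (O(y) = ((y + 1)/(y + 1) - 4)*35 = ((1 + y)/(1 + y) - 4)*35 = (1 - 4)*35 = -3*35 = -105)
Z(v, w) = -7
2475 - Z(O(1), -95) = 2475 - 1*(-7) = 2475 + 7 = 2482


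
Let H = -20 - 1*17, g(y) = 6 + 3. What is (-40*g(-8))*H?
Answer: 13320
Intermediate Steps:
g(y) = 9
H = -37 (H = -20 - 17 = -37)
(-40*g(-8))*H = -40*9*(-37) = -360*(-37) = 13320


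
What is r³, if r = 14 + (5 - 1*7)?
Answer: 1728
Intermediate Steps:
r = 12 (r = 14 + (5 - 7) = 14 - 2 = 12)
r³ = 12³ = 1728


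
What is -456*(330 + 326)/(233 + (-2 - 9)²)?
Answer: -49856/59 ≈ -845.02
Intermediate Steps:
-456*(330 + 326)/(233 + (-2 - 9)²) = -456*656/(233 + (-11)²) = -456*656/(233 + 121) = -456/(354*(1/656)) = -456/177/328 = -456*328/177 = -49856/59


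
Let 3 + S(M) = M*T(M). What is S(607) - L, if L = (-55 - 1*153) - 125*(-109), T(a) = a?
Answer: 355029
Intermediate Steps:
S(M) = -3 + M² (S(M) = -3 + M*M = -3 + M²)
L = 13417 (L = (-55 - 153) + 13625 = -208 + 13625 = 13417)
S(607) - L = (-3 + 607²) - 1*13417 = (-3 + 368449) - 13417 = 368446 - 13417 = 355029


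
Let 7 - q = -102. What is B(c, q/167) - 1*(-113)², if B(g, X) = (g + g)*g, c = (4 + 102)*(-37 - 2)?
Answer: 34167143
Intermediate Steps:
q = 109 (q = 7 - 1*(-102) = 7 + 102 = 109)
c = -4134 (c = 106*(-39) = -4134)
B(g, X) = 2*g² (B(g, X) = (2*g)*g = 2*g²)
B(c, q/167) - 1*(-113)² = 2*(-4134)² - 1*(-113)² = 2*17089956 - 1*12769 = 34179912 - 12769 = 34167143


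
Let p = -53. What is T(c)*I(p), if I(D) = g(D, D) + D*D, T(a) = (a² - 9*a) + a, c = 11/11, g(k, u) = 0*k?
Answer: -19663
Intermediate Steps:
g(k, u) = 0
c = 1 (c = 11*(1/11) = 1)
T(a) = a² - 8*a
I(D) = D² (I(D) = 0 + D*D = 0 + D² = D²)
T(c)*I(p) = (1*(-8 + 1))*(-53)² = (1*(-7))*2809 = -7*2809 = -19663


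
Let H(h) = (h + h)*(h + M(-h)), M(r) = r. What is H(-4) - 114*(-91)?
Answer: 10374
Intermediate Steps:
H(h) = 0 (H(h) = (h + h)*(h - h) = (2*h)*0 = 0)
H(-4) - 114*(-91) = 0 - 114*(-91) = 0 + 10374 = 10374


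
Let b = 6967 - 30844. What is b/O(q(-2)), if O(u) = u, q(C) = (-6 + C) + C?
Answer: 23877/10 ≈ 2387.7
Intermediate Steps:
q(C) = -6 + 2*C
b = -23877
b/O(q(-2)) = -23877/(-6 + 2*(-2)) = -23877/(-6 - 4) = -23877/(-10) = -23877*(-1/10) = 23877/10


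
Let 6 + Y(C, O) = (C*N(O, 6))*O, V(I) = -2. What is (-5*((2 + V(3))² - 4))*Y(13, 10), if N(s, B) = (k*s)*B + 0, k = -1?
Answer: -156120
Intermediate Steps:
N(s, B) = -B*s (N(s, B) = (-s)*B + 0 = -B*s + 0 = -B*s)
Y(C, O) = -6 - 6*C*O² (Y(C, O) = -6 + (C*(-1*6*O))*O = -6 + (C*(-6*O))*O = -6 + (-6*C*O)*O = -6 - 6*C*O²)
(-5*((2 + V(3))² - 4))*Y(13, 10) = (-5*((2 - 2)² - 4))*(-6 - 6*13*10²) = (-5*(0² - 4))*(-6 - 6*13*100) = (-5*(0 - 4))*(-6 - 7800) = -5*(-4)*(-7806) = 20*(-7806) = -156120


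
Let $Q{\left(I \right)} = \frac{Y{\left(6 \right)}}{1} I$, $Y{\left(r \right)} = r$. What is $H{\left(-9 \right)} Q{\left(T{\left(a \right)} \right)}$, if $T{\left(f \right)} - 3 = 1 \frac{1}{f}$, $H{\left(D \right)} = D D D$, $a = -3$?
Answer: $-11664$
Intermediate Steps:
$H{\left(D \right)} = D^{3}$ ($H{\left(D \right)} = D^{2} D = D^{3}$)
$T{\left(f \right)} = 3 + \frac{1}{f}$ ($T{\left(f \right)} = 3 + 1 \frac{1}{f} = 3 + \frac{1}{f}$)
$Q{\left(I \right)} = 6 I$ ($Q{\left(I \right)} = \frac{6}{1} I = 6 \cdot 1 I = 6 I$)
$H{\left(-9 \right)} Q{\left(T{\left(a \right)} \right)} = \left(-9\right)^{3} \cdot 6 \left(3 + \frac{1}{-3}\right) = - 729 \cdot 6 \left(3 - \frac{1}{3}\right) = - 729 \cdot 6 \cdot \frac{8}{3} = \left(-729\right) 16 = -11664$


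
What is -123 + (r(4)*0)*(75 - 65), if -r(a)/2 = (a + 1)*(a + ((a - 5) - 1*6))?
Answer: -123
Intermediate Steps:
r(a) = -2*(1 + a)*(-11 + 2*a) (r(a) = -2*(a + 1)*(a + ((a - 5) - 1*6)) = -2*(1 + a)*(a + ((-5 + a) - 6)) = -2*(1 + a)*(a + (-11 + a)) = -2*(1 + a)*(-11 + 2*a))
-123 + (r(4)*0)*(75 - 65) = -123 + ((22 - 4*4² + 18*4)*0)*(75 - 65) = -123 + ((22 - 4*16 + 72)*0)*10 = -123 + ((22 - 64 + 72)*0)*10 = -123 + (30*0)*10 = -123 + 0*10 = -123 + 0 = -123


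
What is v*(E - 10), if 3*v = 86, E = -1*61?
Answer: -6106/3 ≈ -2035.3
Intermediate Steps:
E = -61
v = 86/3 (v = (⅓)*86 = 86/3 ≈ 28.667)
v*(E - 10) = 86*(-61 - 10)/3 = (86/3)*(-71) = -6106/3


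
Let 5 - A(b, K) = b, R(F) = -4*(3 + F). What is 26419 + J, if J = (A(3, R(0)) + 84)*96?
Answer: 34675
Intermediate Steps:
R(F) = -12 - 4*F
A(b, K) = 5 - b
J = 8256 (J = ((5 - 1*3) + 84)*96 = ((5 - 3) + 84)*96 = (2 + 84)*96 = 86*96 = 8256)
26419 + J = 26419 + 8256 = 34675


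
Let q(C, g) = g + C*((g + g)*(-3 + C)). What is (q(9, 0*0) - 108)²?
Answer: 11664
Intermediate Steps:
q(C, g) = g + 2*C*g*(-3 + C) (q(C, g) = g + C*((2*g)*(-3 + C)) = g + C*(2*g*(-3 + C)) = g + 2*C*g*(-3 + C))
(q(9, 0*0) - 108)² = ((0*0)*(1 - 6*9 + 2*9²) - 108)² = (0*(1 - 54 + 2*81) - 108)² = (0*(1 - 54 + 162) - 108)² = (0*109 - 108)² = (0 - 108)² = (-108)² = 11664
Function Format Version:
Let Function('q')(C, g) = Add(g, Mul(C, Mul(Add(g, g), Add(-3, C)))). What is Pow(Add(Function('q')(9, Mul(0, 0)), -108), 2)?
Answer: 11664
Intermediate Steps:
Function('q')(C, g) = Add(g, Mul(2, C, g, Add(-3, C))) (Function('q')(C, g) = Add(g, Mul(C, Mul(Mul(2, g), Add(-3, C)))) = Add(g, Mul(C, Mul(2, g, Add(-3, C)))) = Add(g, Mul(2, C, g, Add(-3, C))))
Pow(Add(Function('q')(9, Mul(0, 0)), -108), 2) = Pow(Add(Mul(Mul(0, 0), Add(1, Mul(-6, 9), Mul(2, Pow(9, 2)))), -108), 2) = Pow(Add(Mul(0, Add(1, -54, Mul(2, 81))), -108), 2) = Pow(Add(Mul(0, Add(1, -54, 162)), -108), 2) = Pow(Add(Mul(0, 109), -108), 2) = Pow(Add(0, -108), 2) = Pow(-108, 2) = 11664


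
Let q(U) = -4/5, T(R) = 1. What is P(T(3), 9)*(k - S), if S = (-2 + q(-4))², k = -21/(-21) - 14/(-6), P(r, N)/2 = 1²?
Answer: -676/75 ≈ -9.0133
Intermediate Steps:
P(r, N) = 2 (P(r, N) = 2*1² = 2*1 = 2)
q(U) = -⅘ (q(U) = -4*⅕ = -⅘)
k = 10/3 (k = -21*(-1/21) - 14*(-⅙) = 1 + 7/3 = 10/3 ≈ 3.3333)
S = 196/25 (S = (-2 - ⅘)² = (-14/5)² = 196/25 ≈ 7.8400)
P(T(3), 9)*(k - S) = 2*(10/3 - 1*196/25) = 2*(10/3 - 196/25) = 2*(-338/75) = -676/75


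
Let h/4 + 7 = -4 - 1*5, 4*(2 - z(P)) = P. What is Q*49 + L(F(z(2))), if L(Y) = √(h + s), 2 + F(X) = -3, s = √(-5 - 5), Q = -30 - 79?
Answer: -5341 + √(-64 + I*√10) ≈ -5340.8 + 8.0024*I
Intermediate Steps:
z(P) = 2 - P/4
Q = -109
s = I*√10 (s = √(-10) = I*√10 ≈ 3.1623*I)
h = -64 (h = -28 + 4*(-4 - 1*5) = -28 + 4*(-4 - 5) = -28 + 4*(-9) = -28 - 36 = -64)
F(X) = -5 (F(X) = -2 - 3 = -5)
L(Y) = √(-64 + I*√10)
Q*49 + L(F(z(2))) = -109*49 + √(-64 + I*√10) = -5341 + √(-64 + I*√10)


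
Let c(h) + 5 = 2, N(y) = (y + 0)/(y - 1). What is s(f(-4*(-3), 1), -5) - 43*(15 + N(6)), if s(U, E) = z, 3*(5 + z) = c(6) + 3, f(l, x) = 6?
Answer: -3508/5 ≈ -701.60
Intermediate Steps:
N(y) = y/(-1 + y)
c(h) = -3 (c(h) = -5 + 2 = -3)
z = -5 (z = -5 + (-3 + 3)/3 = -5 + (⅓)*0 = -5 + 0 = -5)
s(U, E) = -5
s(f(-4*(-3), 1), -5) - 43*(15 + N(6)) = -5 - 43*(15 + 6/(-1 + 6)) = -5 - 43*(15 + 6/5) = -5 - 43*81/5 = -5 - 3483/5 = -3508/5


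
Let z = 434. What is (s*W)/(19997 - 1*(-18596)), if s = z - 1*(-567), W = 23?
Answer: 23023/38593 ≈ 0.59656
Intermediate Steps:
s = 1001 (s = 434 - 1*(-567) = 434 + 567 = 1001)
(s*W)/(19997 - 1*(-18596)) = (1001*23)/(19997 - 1*(-18596)) = 23023/(19997 + 18596) = 23023/38593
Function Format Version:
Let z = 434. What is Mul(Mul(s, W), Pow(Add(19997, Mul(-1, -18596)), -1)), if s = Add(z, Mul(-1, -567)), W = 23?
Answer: Rational(23023, 38593) ≈ 0.59656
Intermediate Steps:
s = 1001 (s = Add(434, Mul(-1, -567)) = Add(434, 567) = 1001)
Mul(Mul(s, W), Pow(Add(19997, Mul(-1, -18596)), -1)) = Mul(Mul(1001, 23), Pow(Add(19997, Mul(-1, -18596)), -1)) = Mul(23023, Pow(Add(19997, 18596), -1)) = Mul(23023, Pow(38593, -1)) = Mul(23023, Rational(1, 38593)) = Rational(23023, 38593)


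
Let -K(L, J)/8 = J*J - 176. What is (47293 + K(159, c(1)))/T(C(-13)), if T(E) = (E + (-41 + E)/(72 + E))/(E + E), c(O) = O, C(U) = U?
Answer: 74695062/821 ≈ 90981.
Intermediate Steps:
K(L, J) = 1408 - 8*J**2 (K(L, J) = -8*(J*J - 176) = -8*(J**2 - 176) = -8*(-176 + J**2) = 1408 - 8*J**2)
T(E) = (E + (-41 + E)/(72 + E))/(2*E) (T(E) = (E + (-41 + E)/(72 + E))/((2*E)) = (E + (-41 + E)/(72 + E))*(1/(2*E)) = (E + (-41 + E)/(72 + E))/(2*E))
(47293 + K(159, c(1)))/T(C(-13)) = (47293 + (1408 - 8*1**2))/(((1/2)*(-41 + (-13)**2 + 73*(-13))/(-13*(72 - 13)))) = (47293 + (1408 - 8*1))/(((1/2)*(-1/13)*(-41 + 169 - 949)/59)) = (47293 + (1408 - 8))/(((1/2)*(-1/13)*(1/59)*(-821))) = (47293 + 1400)/(821/1534) = 48693*(1534/821) = 74695062/821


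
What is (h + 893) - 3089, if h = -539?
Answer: -2735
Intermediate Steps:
(h + 893) - 3089 = (-539 + 893) - 3089 = 354 - 3089 = -2735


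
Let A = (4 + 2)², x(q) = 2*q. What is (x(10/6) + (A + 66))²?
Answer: 99856/9 ≈ 11095.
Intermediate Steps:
A = 36 (A = 6² = 36)
(x(10/6) + (A + 66))² = (2*(10/6) + (36 + 66))² = (2*(10*(⅙)) + 102)² = (2*(5/3) + 102)² = (10/3 + 102)² = (316/3)² = 99856/9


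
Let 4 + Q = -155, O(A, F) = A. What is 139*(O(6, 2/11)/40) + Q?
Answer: -2763/20 ≈ -138.15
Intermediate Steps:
Q = -159 (Q = -4 - 155 = -159)
139*(O(6, 2/11)/40) + Q = 139*(6/40) - 159 = 139*(6*(1/40)) - 159 = 139*(3/20) - 159 = 417/20 - 159 = -2763/20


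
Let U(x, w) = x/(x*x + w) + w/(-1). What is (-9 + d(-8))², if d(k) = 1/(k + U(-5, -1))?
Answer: 2499561/29929 ≈ 83.516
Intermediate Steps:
U(x, w) = -w + x/(w + x²) (U(x, w) = x/(x² + w) + w*(-1) = x/(w + x²) - w = -w + x/(w + x²))
d(k) = 1/(19/24 + k) (d(k) = 1/(k + (-5 - 1*(-1)² - 1*(-1)*(-5)²)/(-1 + (-5)²)) = 1/(k + (-5 - 1*1 - 1*(-1)*25)/(-1 + 25)) = 1/(k + (-5 - 1 + 25)/24) = 1/(k + (1/24)*19) = 1/(k + 19/24) = 1/(19/24 + k))
(-9 + d(-8))² = (-9 + 24/(19 + 24*(-8)))² = (-9 + 24/(19 - 192))² = (-9 + 24/(-173))² = (-9 + 24*(-1/173))² = (-9 - 24/173)² = (-1581/173)² = 2499561/29929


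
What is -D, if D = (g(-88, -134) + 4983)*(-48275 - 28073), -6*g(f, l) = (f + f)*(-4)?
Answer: 1114451756/3 ≈ 3.7148e+8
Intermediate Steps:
g(f, l) = 4*f/3 (g(f, l) = -(f + f)*(-4)/6 = -2*f*(-4)/6 = -(-4)*f/3 = 4*f/3)
D = -1114451756/3 (D = ((4/3)*(-88) + 4983)*(-48275 - 28073) = (-352/3 + 4983)*(-76348) = (14597/3)*(-76348) = -1114451756/3 ≈ -3.7148e+8)
-D = -1*(-1114451756/3) = 1114451756/3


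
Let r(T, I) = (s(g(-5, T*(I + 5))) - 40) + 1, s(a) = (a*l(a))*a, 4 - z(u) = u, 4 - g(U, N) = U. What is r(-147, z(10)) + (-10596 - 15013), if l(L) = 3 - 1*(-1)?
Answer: -25324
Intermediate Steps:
g(U, N) = 4 - U
l(L) = 4 (l(L) = 3 + 1 = 4)
z(u) = 4 - u
s(a) = 4*a² (s(a) = (a*4)*a = (4*a)*a = 4*a²)
r(T, I) = 285 (r(T, I) = (4*(4 - 1*(-5))² - 40) + 1 = (4*(4 + 5)² - 40) + 1 = (4*9² - 40) + 1 = (4*81 - 40) + 1 = (324 - 40) + 1 = 284 + 1 = 285)
r(-147, z(10)) + (-10596 - 15013) = 285 + (-10596 - 15013) = 285 - 25609 = -25324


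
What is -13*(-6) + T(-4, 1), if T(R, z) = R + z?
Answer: 75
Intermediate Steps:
-13*(-6) + T(-4, 1) = -13*(-6) + (-4 + 1) = 78 - 3 = 75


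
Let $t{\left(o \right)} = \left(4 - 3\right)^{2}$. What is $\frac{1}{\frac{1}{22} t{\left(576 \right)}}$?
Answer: $22$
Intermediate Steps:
$t{\left(o \right)} = 1$ ($t{\left(o \right)} = 1^{2} = 1$)
$\frac{1}{\frac{1}{22} t{\left(576 \right)}} = \frac{1}{\frac{1}{22} \cdot 1} = \frac{1}{\frac{1}{22}} = 22$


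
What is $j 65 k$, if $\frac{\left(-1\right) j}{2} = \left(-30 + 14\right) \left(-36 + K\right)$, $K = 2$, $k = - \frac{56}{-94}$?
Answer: $- \frac{1980160}{47} \approx -42131.0$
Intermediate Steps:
$k = \frac{28}{47}$ ($k = \left(-56\right) \left(- \frac{1}{94}\right) = \frac{28}{47} \approx 0.59575$)
$j = -1088$ ($j = - 2 \left(-30 + 14\right) \left(-36 + 2\right) = - 2 \left(\left(-16\right) \left(-34\right)\right) = \left(-2\right) 544 = -1088$)
$j 65 k = \left(-1088\right) 65 \cdot \frac{28}{47} = \left(-70720\right) \frac{28}{47} = - \frac{1980160}{47}$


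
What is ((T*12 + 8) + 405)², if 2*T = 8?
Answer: 212521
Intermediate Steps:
T = 4 (T = (½)*8 = 4)
((T*12 + 8) + 405)² = ((4*12 + 8) + 405)² = ((48 + 8) + 405)² = (56 + 405)² = 461² = 212521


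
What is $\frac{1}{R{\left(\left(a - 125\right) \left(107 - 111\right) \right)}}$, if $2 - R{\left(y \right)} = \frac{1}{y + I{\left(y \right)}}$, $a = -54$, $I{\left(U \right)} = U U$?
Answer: $\frac{513372}{1026743} \approx 0.5$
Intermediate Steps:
$I{\left(U \right)} = U^{2}$
$R{\left(y \right)} = 2 - \frac{1}{y + y^{2}}$
$\frac{1}{R{\left(\left(a - 125\right) \left(107 - 111\right) \right)}} = \frac{1}{\frac{1}{\left(-54 - 125\right) \left(107 - 111\right)} \frac{1}{1 + \left(-54 - 125\right) \left(107 - 111\right)} \left(-1 + 2 \left(-54 - 125\right) \left(107 - 111\right) + 2 \left(\left(-54 - 125\right) \left(107 - 111\right)\right)^{2}\right)} = \frac{1}{\frac{1}{\left(-179\right) \left(-4\right)} \frac{1}{1 - -716} \left(-1 + 2 \left(\left(-179\right) \left(-4\right)\right) + 2 \left(\left(-179\right) \left(-4\right)\right)^{2}\right)} = \frac{1}{\frac{1}{716} \frac{1}{1 + 716} \left(-1 + 2 \cdot 716 + 2 \cdot 716^{2}\right)} = \frac{1}{\frac{1}{716} \cdot \frac{1}{717} \left(-1 + 1432 + 2 \cdot 512656\right)} = \frac{1}{\frac{1}{716} \cdot \frac{1}{717} \left(-1 + 1432 + 1025312\right)} = \frac{1}{\frac{1}{716} \cdot \frac{1}{717} \cdot 1026743} = \frac{1}{\frac{1026743}{513372}} = \frac{513372}{1026743}$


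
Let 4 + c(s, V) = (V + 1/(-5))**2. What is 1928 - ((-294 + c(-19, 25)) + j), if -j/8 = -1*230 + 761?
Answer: 146474/25 ≈ 5859.0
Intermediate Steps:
c(s, V) = -4 + (-1/5 + V)**2 (c(s, V) = -4 + (V + 1/(-5))**2 = -4 + (V - 1/5)**2 = -4 + (-1/5 + V)**2)
j = -4248 (j = -8*(-1*230 + 761) = -8*(-230 + 761) = -8*531 = -4248)
1928 - ((-294 + c(-19, 25)) + j) = 1928 - ((-294 + (-4 + (-1 + 5*25)**2/25)) - 4248) = 1928 - ((-294 + (-4 + (-1 + 125)**2/25)) - 4248) = 1928 - ((-294 + (-4 + (1/25)*124**2)) - 4248) = 1928 - ((-294 + (-4 + (1/25)*15376)) - 4248) = 1928 - ((-294 + (-4 + 15376/25)) - 4248) = 1928 - ((-294 + 15276/25) - 4248) = 1928 - (7926/25 - 4248) = 1928 - 1*(-98274/25) = 1928 + 98274/25 = 146474/25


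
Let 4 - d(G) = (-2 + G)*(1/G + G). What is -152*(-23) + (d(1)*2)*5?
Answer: 3556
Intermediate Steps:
d(G) = 4 - (-2 + G)*(G + 1/G) (d(G) = 4 - (-2 + G)*(1/G + G) = 4 - (-2 + G)*(G + 1/G))
-152*(-23) + (d(1)*2)*5 = -152*(-23) + ((3 - 1*1**2 + 2*1 + 2/1)*2)*5 = 3496 + ((3 - 1*1 + 2 + 2*1)*2)*5 = 3496 + ((3 - 1 + 2 + 2)*2)*5 = 3496 + (6*2)*5 = 3496 + 12*5 = 3496 + 60 = 3556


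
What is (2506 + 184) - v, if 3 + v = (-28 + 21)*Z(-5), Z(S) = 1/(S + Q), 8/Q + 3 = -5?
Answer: 16151/6 ≈ 2691.8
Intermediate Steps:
Q = -1 (Q = 8/(-3 - 5) = 8/(-8) = 8*(-⅛) = -1)
Z(S) = 1/(-1 + S) (Z(S) = 1/(S - 1) = 1/(-1 + S))
v = -11/6 (v = -3 + (-28 + 21)/(-1 - 5) = -3 - 7/(-6) = -3 - 7*(-⅙) = -3 + 7/6 = -11/6 ≈ -1.8333)
(2506 + 184) - v = (2506 + 184) - 1*(-11/6) = 2690 + 11/6 = 16151/6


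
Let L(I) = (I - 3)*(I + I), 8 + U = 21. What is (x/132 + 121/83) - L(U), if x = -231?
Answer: -86417/332 ≈ -260.29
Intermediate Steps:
U = 13 (U = -8 + 21 = 13)
L(I) = 2*I*(-3 + I) (L(I) = (-3 + I)*(2*I) = 2*I*(-3 + I))
(x/132 + 121/83) - L(U) = (-231/132 + 121/83) - 2*13*(-3 + 13) = (-231*1/132 + 121*(1/83)) - 2*13*10 = (-7/4 + 121/83) - 1*260 = -97/332 - 260 = -86417/332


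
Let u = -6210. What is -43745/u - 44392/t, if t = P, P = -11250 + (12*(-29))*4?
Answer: 27623287/2616894 ≈ 10.556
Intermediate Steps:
P = -12642 (P = -11250 - 348*4 = -11250 - 1392 = -12642)
t = -12642
-43745/u - 44392/t = -43745/(-6210) - 44392/(-12642) = -43745*(-1/6210) - 44392*(-1/12642) = 8749/1242 + 22196/6321 = 27623287/2616894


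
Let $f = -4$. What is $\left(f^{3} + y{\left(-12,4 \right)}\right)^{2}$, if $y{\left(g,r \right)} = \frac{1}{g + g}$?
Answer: $\frac{2362369}{576} \approx 4101.3$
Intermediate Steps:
$y{\left(g,r \right)} = \frac{1}{2 g}$
$\left(f^{3} + y{\left(-12,4 \right)}\right)^{2} = \left(\left(-4\right)^{3} + \frac{1}{2 \left(-12\right)}\right)^{2} = \left(-64 + \frac{1}{2} \left(- \frac{1}{12}\right)\right)^{2} = \left(-64 - \frac{1}{24}\right)^{2} = \left(- \frac{1537}{24}\right)^{2} = \frac{2362369}{576}$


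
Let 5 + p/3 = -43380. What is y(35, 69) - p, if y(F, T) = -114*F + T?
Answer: 126234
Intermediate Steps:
y(F, T) = T - 114*F
p = -130155 (p = -15 + 3*(-43380) = -15 - 130140 = -130155)
y(35, 69) - p = (69 - 114*35) - 1*(-130155) = (69 - 3990) + 130155 = -3921 + 130155 = 126234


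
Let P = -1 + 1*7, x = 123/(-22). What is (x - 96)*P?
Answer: -6705/11 ≈ -609.54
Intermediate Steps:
x = -123/22 (x = 123*(-1/22) = -123/22 ≈ -5.5909)
P = 6 (P = -1 + 7 = 6)
(x - 96)*P = (-123/22 - 96)*6 = -2235/22*6 = -6705/11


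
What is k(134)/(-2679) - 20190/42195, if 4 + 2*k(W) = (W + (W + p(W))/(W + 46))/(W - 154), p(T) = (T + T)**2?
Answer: -4275325031/9043232400 ≈ -0.47276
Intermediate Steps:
p(T) = 4*T**2 (p(T) = (2*T)**2 = 4*T**2)
k(W) = -2 + (W + (W + 4*W**2)/(46 + W))/(2*(-154 + W)) (k(W) = -2 + ((W + (W + 4*W**2)/(W + 46))/(W - 154))/2 = -2 + ((W + (W + 4*W**2)/(46 + W))/(-154 + W))/2 = -2 + (W + (W + 4*W**2)/(46 + W))/(2*(-154 + W)))
k(134)/(-2679) - 20190/42195 = ((28336 + 134**2 + 479*134)/(2*(-7084 + 134**2 - 108*134)))/(-2679) - 20190/42195 = ((28336 + 17956 + 64186)/(2*(-7084 + 17956 - 14472)))*(-1/2679) - 20190*1/42195 = ((1/2)*110478/(-3600))*(-1/2679) - 1346/2813 = ((1/2)*(-1/3600)*110478)*(-1/2679) - 1346/2813 = -18413/1200*(-1/2679) - 1346/2813 = 18413/3214800 - 1346/2813 = -4275325031/9043232400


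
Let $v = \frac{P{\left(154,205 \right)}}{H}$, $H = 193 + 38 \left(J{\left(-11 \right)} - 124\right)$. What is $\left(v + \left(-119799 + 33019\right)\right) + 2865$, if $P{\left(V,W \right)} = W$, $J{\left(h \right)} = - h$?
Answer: $- \frac{344135620}{4101} \approx -83915.0$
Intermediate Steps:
$H = -4101$ ($H = 193 + 38 \left(\left(-1\right) \left(-11\right) - 124\right) = 193 + 38 \left(11 - 124\right) = 193 + 38 \left(-113\right) = 193 - 4294 = -4101$)
$v = - \frac{205}{4101}$ ($v = \frac{205}{-4101} = 205 \left(- \frac{1}{4101}\right) = - \frac{205}{4101} \approx -0.049988$)
$\left(v + \left(-119799 + 33019\right)\right) + 2865 = \left(- \frac{205}{4101} + \left(-119799 + 33019\right)\right) + 2865 = \left(- \frac{205}{4101} - 86780\right) + 2865 = - \frac{355884985}{4101} + 2865 = - \frac{344135620}{4101}$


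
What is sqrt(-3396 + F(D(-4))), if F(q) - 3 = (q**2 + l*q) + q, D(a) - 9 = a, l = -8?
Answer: I*sqrt(3403) ≈ 58.335*I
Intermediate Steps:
D(a) = 9 + a
F(q) = 3 + q**2 - 7*q (F(q) = 3 + ((q**2 - 8*q) + q) = 3 + (q**2 - 7*q) = 3 + q**2 - 7*q)
sqrt(-3396 + F(D(-4))) = sqrt(-3396 + (3 + (9 - 4)**2 - 7*(9 - 4))) = sqrt(-3396 + (3 + 5**2 - 7*5)) = sqrt(-3396 + (3 + 25 - 35)) = sqrt(-3396 - 7) = sqrt(-3403) = I*sqrt(3403)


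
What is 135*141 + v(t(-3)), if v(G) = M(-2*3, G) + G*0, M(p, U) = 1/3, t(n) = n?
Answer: 57106/3 ≈ 19035.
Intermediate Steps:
M(p, U) = 1/3
v(G) = 1/3 (v(G) = 1/3 + G*0 = 1/3 + 0 = 1/3)
135*141 + v(t(-3)) = 135*141 + 1/3 = 19035 + 1/3 = 57106/3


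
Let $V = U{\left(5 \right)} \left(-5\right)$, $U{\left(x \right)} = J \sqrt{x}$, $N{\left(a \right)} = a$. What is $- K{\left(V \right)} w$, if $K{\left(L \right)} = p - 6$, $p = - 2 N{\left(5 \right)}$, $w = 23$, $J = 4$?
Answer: $368$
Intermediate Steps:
$p = -10$ ($p = \left(-2\right) 5 = -10$)
$U{\left(x \right)} = 4 \sqrt{x}$
$V = - 20 \sqrt{5}$ ($V = 4 \sqrt{5} \left(-5\right) = - 20 \sqrt{5} \approx -44.721$)
$K{\left(L \right)} = -16$ ($K{\left(L \right)} = -10 - 6 = -16$)
$- K{\left(V \right)} w = - \left(-16\right) 23 = \left(-1\right) \left(-368\right) = 368$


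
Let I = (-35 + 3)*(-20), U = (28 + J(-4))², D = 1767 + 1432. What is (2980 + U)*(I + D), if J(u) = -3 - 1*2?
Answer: 13471051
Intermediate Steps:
J(u) = -5 (J(u) = -3 - 2 = -5)
D = 3199
U = 529 (U = (28 - 5)² = 23² = 529)
I = 640 (I = -32*(-20) = 640)
(2980 + U)*(I + D) = (2980 + 529)*(640 + 3199) = 3509*3839 = 13471051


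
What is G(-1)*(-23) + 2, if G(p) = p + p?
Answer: 48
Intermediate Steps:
G(p) = 2*p
G(-1)*(-23) + 2 = (2*(-1))*(-23) + 2 = -2*(-23) + 2 = 46 + 2 = 48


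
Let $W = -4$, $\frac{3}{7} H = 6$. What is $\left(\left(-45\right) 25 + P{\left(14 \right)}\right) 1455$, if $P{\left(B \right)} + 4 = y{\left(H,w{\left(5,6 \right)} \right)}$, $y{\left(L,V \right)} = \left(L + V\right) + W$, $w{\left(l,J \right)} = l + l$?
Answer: $-1613595$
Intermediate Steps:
$H = 14$ ($H = \frac{7}{3} \cdot 6 = 14$)
$w{\left(l,J \right)} = 2 l$
$y{\left(L,V \right)} = -4 + L + V$ ($y{\left(L,V \right)} = \left(L + V\right) - 4 = -4 + L + V$)
$P{\left(B \right)} = 16$ ($P{\left(B \right)} = -4 + \left(-4 + 14 + 2 \cdot 5\right) = -4 + \left(-4 + 14 + 10\right) = -4 + 20 = 16$)
$\left(\left(-45\right) 25 + P{\left(14 \right)}\right) 1455 = \left(\left(-45\right) 25 + 16\right) 1455 = \left(-1125 + 16\right) 1455 = \left(-1109\right) 1455 = -1613595$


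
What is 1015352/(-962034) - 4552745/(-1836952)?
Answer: 1257371298113/883605140184 ≈ 1.4230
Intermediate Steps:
1015352/(-962034) - 4552745/(-1836952) = 1015352*(-1/962034) - 4552745*(-1/1836952) = -507676/481017 + 4552745/1836952 = 1257371298113/883605140184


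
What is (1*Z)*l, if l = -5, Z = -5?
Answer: 25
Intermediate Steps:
(1*Z)*l = (1*(-5))*(-5) = -5*(-5) = 25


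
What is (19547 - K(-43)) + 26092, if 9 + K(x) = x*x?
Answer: 43799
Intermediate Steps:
K(x) = -9 + x**2 (K(x) = -9 + x*x = -9 + x**2)
(19547 - K(-43)) + 26092 = (19547 - (-9 + (-43)**2)) + 26092 = (19547 - (-9 + 1849)) + 26092 = (19547 - 1*1840) + 26092 = (19547 - 1840) + 26092 = 17707 + 26092 = 43799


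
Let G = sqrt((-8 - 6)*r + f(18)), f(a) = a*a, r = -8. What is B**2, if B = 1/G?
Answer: 1/436 ≈ 0.0022936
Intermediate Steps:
f(a) = a**2
G = 2*sqrt(109) (G = sqrt((-8 - 6)*(-8) + 18**2) = sqrt(-14*(-8) + 324) = sqrt(112 + 324) = sqrt(436) = 2*sqrt(109) ≈ 20.881)
B = sqrt(109)/218 (B = 1/(2*sqrt(109)) = sqrt(109)/218 ≈ 0.047891)
B**2 = (sqrt(109)/218)**2 = 1/436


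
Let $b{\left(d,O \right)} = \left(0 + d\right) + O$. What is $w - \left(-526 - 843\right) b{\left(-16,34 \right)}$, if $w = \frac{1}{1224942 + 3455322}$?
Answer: $\frac{115331065489}{4680264} \approx 24642.0$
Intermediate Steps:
$b{\left(d,O \right)} = O + d$ ($b{\left(d,O \right)} = d + O = O + d$)
$w = \frac{1}{4680264} \approx 2.1366 \cdot 10^{-7}$
$w - \left(-526 - 843\right) b{\left(-16,34 \right)} = \frac{1}{4680264} - \left(-526 - 843\right) \left(34 - 16\right) = \frac{1}{4680264} - \left(-1369\right) 18 = \frac{1}{4680264} - -24642 = \frac{1}{4680264} + 24642 = \frac{115331065489}{4680264}$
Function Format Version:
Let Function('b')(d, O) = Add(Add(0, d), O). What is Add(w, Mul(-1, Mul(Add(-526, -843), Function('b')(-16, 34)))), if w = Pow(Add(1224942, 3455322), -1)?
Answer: Rational(115331065489, 4680264) ≈ 24642.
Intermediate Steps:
Function('b')(d, O) = Add(O, d) (Function('b')(d, O) = Add(d, O) = Add(O, d))
w = Rational(1, 4680264) (w = Pow(4680264, -1) = Rational(1, 4680264) ≈ 2.1366e-7)
Add(w, Mul(-1, Mul(Add(-526, -843), Function('b')(-16, 34)))) = Add(Rational(1, 4680264), Mul(-1, Mul(Add(-526, -843), Add(34, -16)))) = Add(Rational(1, 4680264), Mul(-1, Mul(-1369, 18))) = Add(Rational(1, 4680264), Mul(-1, -24642)) = Add(Rational(1, 4680264), 24642) = Rational(115331065489, 4680264)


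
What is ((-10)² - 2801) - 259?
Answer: -2960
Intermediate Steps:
((-10)² - 2801) - 259 = (100 - 2801) - 259 = -2701 - 259 = -2960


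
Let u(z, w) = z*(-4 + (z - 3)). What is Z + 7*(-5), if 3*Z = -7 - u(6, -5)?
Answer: -106/3 ≈ -35.333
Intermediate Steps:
u(z, w) = z*(-7 + z) (u(z, w) = z*(-4 + (-3 + z)) = z*(-7 + z))
Z = -⅓ (Z = (-7 - 6*(-7 + 6))/3 = (-7 - 6*(-1))/3 = (-7 - 1*(-6))/3 = (-7 + 6)/3 = (⅓)*(-1) = -⅓ ≈ -0.33333)
Z + 7*(-5) = -⅓ + 7*(-5) = -⅓ - 35 = -106/3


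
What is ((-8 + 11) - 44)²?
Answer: 1681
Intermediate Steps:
((-8 + 11) - 44)² = (3 - 44)² = (-41)² = 1681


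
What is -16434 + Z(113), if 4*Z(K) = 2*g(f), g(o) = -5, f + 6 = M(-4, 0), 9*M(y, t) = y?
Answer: -32873/2 ≈ -16437.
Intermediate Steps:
M(y, t) = y/9
f = -58/9 (f = -6 + (⅑)*(-4) = -6 - 4/9 = -58/9 ≈ -6.4444)
Z(K) = -5/2 (Z(K) = (2*(-5))/4 = (¼)*(-10) = -5/2)
-16434 + Z(113) = -16434 - 5/2 = -32873/2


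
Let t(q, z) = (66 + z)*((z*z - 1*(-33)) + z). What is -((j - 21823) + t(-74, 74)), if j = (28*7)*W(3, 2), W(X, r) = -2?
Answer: -759405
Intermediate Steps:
t(q, z) = (66 + z)*(33 + z + z²) (t(q, z) = (66 + z)*((z² + 33) + z) = (66 + z)*((33 + z²) + z) = (66 + z)*(33 + z + z²))
j = -392 (j = (28*7)*(-2) = 196*(-2) = -392)
-((j - 21823) + t(-74, 74)) = -((-392 - 21823) + (2178 + 74³ + 67*74² + 99*74)) = -(-22215 + (2178 + 405224 + 67*5476 + 7326)) = -(-22215 + (2178 + 405224 + 366892 + 7326)) = -(-22215 + 781620) = -1*759405 = -759405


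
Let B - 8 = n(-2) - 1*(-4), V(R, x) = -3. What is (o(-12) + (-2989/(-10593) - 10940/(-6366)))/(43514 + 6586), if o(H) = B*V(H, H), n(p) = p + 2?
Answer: -382124329/563082567300 ≈ -0.00067863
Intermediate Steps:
n(p) = 2 + p
B = 12 (B = 8 + ((2 - 2) - 1*(-4)) = 8 + (0 + 4) = 8 + 4 = 12)
o(H) = -36 (o(H) = 12*(-3) = -36)
(o(-12) + (-2989/(-10593) - 10940/(-6366)))/(43514 + 6586) = (-36 + (-2989/(-10593) - 10940/(-6366)))/(43514 + 6586) = (-36 + (-2989*(-1/10593) - 10940*(-1/6366)))/50100 = (-36 + (2989/10593 + 5470/3183))*(1/50100) = (-36 + 22485899/11239173)*(1/50100) = -382124329/11239173*1/50100 = -382124329/563082567300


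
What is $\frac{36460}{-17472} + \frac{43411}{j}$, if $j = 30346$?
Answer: $- \frac{43492271}{66275664} \approx -0.65623$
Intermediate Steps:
$\frac{36460}{-17472} + \frac{43411}{j} = \frac{36460}{-17472} + \frac{43411}{30346} = 36460 \left(- \frac{1}{17472}\right) + 43411 \cdot \frac{1}{30346} = - \frac{9115}{4368} + \frac{43411}{30346} = - \frac{43492271}{66275664}$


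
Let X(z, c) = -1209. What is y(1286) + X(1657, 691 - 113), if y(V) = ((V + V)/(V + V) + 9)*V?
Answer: 11651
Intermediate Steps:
y(V) = 10*V (y(V) = ((2*V)/((2*V)) + 9)*V = ((2*V)*(1/(2*V)) + 9)*V = (1 + 9)*V = 10*V)
y(1286) + X(1657, 691 - 113) = 10*1286 - 1209 = 12860 - 1209 = 11651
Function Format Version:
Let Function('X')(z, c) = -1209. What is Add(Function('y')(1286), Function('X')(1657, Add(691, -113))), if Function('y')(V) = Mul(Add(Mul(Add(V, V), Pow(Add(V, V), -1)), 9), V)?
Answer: 11651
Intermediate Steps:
Function('y')(V) = Mul(10, V) (Function('y')(V) = Mul(Add(Mul(Mul(2, V), Pow(Mul(2, V), -1)), 9), V) = Mul(Add(Mul(Mul(2, V), Mul(Rational(1, 2), Pow(V, -1))), 9), V) = Mul(Add(1, 9), V) = Mul(10, V))
Add(Function('y')(1286), Function('X')(1657, Add(691, -113))) = Add(Mul(10, 1286), -1209) = Add(12860, -1209) = 11651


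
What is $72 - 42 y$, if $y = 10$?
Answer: $-348$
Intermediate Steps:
$72 - 42 y = 72 - 420 = -348$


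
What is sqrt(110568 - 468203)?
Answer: I*sqrt(357635) ≈ 598.03*I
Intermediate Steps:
sqrt(110568 - 468203) = sqrt(-357635) = I*sqrt(357635)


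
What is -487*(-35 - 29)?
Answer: 31168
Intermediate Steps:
-487*(-35 - 29) = -487*(-64) = 31168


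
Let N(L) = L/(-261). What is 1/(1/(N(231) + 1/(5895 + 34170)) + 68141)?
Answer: 1028306/70068637261 ≈ 1.4676e-5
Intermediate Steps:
N(L) = -L/261 (N(L) = L*(-1/261) = -L/261)
1/(1/(N(231) + 1/(5895 + 34170)) + 68141) = 1/(1/(-1/261*231 + 1/(5895 + 34170)) + 68141) = 1/(1/(-77/87 + 1/40065) + 68141) = 1/(1/(-1028306/1161885) + 68141) = 1/(-1161885/1028306 + 68141) = 1/(70068637261/1028306) = 1028306/70068637261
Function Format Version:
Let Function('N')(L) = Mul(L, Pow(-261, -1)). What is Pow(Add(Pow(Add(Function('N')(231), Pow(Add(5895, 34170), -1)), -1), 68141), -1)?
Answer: Rational(1028306, 70068637261) ≈ 1.4676e-5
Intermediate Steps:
Function('N')(L) = Mul(Rational(-1, 261), L) (Function('N')(L) = Mul(L, Rational(-1, 261)) = Mul(Rational(-1, 261), L))
Pow(Add(Pow(Add(Function('N')(231), Pow(Add(5895, 34170), -1)), -1), 68141), -1) = Pow(Add(Pow(Add(Mul(Rational(-1, 261), 231), Pow(Add(5895, 34170), -1)), -1), 68141), -1) = Pow(Add(Pow(Add(Rational(-77, 87), Pow(40065, -1)), -1), 68141), -1) = Pow(Add(Pow(Add(Rational(-77, 87), Rational(1, 40065)), -1), 68141), -1) = Pow(Add(Pow(Rational(-1028306, 1161885), -1), 68141), -1) = Pow(Add(Rational(-1161885, 1028306), 68141), -1) = Pow(Rational(70068637261, 1028306), -1) = Rational(1028306, 70068637261)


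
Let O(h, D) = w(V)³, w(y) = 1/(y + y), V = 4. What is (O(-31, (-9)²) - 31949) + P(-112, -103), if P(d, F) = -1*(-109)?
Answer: -16302079/512 ≈ -31840.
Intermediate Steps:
P(d, F) = 109
w(y) = 1/(2*y)
O(h, D) = 1/512 (O(h, D) = ((½)/4)³ = ((½)*(¼))³ = (⅛)³ = 1/512)
(O(-31, (-9)²) - 31949) + P(-112, -103) = (1/512 - 31949) + 109 = -16357887/512 + 109 = -16302079/512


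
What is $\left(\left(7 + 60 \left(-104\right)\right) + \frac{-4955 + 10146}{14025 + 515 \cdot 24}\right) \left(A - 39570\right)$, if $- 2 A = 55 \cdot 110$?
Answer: $\frac{1400970966766}{5277} \approx 2.6549 \cdot 10^{8}$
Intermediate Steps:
$A = -3025$ ($A = - \frac{55 \cdot 110}{2} = \left(- \frac{1}{2}\right) 6050 = -3025$)
$\left(\left(7 + 60 \left(-104\right)\right) + \frac{-4955 + 10146}{14025 + 515 \cdot 24}\right) \left(A - 39570\right) = \left(\left(7 + 60 \left(-104\right)\right) + \frac{-4955 + 10146}{14025 + 515 \cdot 24}\right) \left(-3025 - 39570\right) = \left(\left(7 - 6240\right) + \frac{5191}{14025 + 12360}\right) \left(-42595\right) = \left(-6233 + \frac{5191}{26385}\right) \left(-42595\right) = \left(- \frac{164452514}{26385}\right) \left(-42595\right) = \frac{1400970966766}{5277}$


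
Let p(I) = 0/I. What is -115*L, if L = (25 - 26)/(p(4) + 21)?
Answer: 115/21 ≈ 5.4762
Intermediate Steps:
p(I) = 0
L = -1/21 (L = (25 - 26)/(0 + 21) = -1/21 ≈ -0.047619)
-115*L = -115*(-1/21) = 115/21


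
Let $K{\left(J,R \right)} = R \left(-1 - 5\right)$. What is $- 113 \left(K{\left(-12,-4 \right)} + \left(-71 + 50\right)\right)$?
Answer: $-339$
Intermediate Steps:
$K{\left(J,R \right)} = - 6 R$ ($K{\left(J,R \right)} = R \left(-6\right) = - 6 R$)
$- 113 \left(K{\left(-12,-4 \right)} + \left(-71 + 50\right)\right) = - 113 \left(\left(-6\right) \left(-4\right) + \left(-71 + 50\right)\right) = - 113 \left(24 - 21\right) = \left(-113\right) 3 = -339$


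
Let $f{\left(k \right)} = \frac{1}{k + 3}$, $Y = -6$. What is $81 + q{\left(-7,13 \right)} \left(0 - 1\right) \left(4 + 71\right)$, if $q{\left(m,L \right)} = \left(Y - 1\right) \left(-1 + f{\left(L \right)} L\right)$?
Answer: $- \frac{279}{16} \approx -17.438$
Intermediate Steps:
$f{\left(k \right)} = \frac{1}{3 + k}$
$q{\left(m,L \right)} = 7 - \frac{7 L}{3 + L}$ ($q{\left(m,L \right)} = \left(-6 - 1\right) \left(-1 + \frac{L}{3 + L}\right) = - 7 \left(-1 + \frac{L}{3 + L}\right) = 7 - \frac{7 L}{3 + L}$)
$81 + q{\left(-7,13 \right)} \left(0 - 1\right) \left(4 + 71\right) = 81 + \frac{21}{3 + 13} \left(0 - 1\right) \left(4 + 71\right) = 81 + \frac{21}{16} \left(\left(-1\right) 75\right) = 81 + 21 \cdot \frac{1}{16} \left(-75\right) = 81 + \frac{21}{16} \left(-75\right) = 81 - \frac{1575}{16} = - \frac{279}{16}$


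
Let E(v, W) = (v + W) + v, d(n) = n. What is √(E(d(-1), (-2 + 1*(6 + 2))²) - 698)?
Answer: 2*I*√166 ≈ 25.768*I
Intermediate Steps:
E(v, W) = W + 2*v (E(v, W) = (W + v) + v = W + 2*v)
√(E(d(-1), (-2 + 1*(6 + 2))²) - 698) = √(((-2 + 1*(6 + 2))² + 2*(-1)) - 698) = √(((-2 + 1*8)² - 2) - 698) = √(((-2 + 8)² - 2) - 698) = √((6² - 2) - 698) = √((36 - 2) - 698) = √(34 - 698) = √(-664) = 2*I*√166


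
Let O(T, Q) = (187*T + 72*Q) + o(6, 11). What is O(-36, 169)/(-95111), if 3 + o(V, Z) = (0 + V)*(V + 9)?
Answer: -5523/95111 ≈ -0.058069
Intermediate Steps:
o(V, Z) = -3 + V*(9 + V) (o(V, Z) = -3 + (0 + V)*(V + 9) = -3 + V*(9 + V))
O(T, Q) = 87 + 72*Q + 187*T (O(T, Q) = (187*T + 72*Q) + (-3 + 6**2 + 9*6) = (72*Q + 187*T) + (-3 + 36 + 54) = (72*Q + 187*T) + 87 = 87 + 72*Q + 187*T)
O(-36, 169)/(-95111) = (87 + 72*169 + 187*(-36))/(-95111) = (87 + 12168 - 6732)*(-1/95111) = 5523*(-1/95111) = -5523/95111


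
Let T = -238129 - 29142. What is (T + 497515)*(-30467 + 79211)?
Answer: 11223013536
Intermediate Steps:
T = -267271
(T + 497515)*(-30467 + 79211) = (-267271 + 497515)*(-30467 + 79211) = 230244*48744 = 11223013536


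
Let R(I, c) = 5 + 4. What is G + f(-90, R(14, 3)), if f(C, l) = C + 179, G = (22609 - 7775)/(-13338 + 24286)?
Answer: 494603/5474 ≈ 90.355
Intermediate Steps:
R(I, c) = 9
G = 7417/5474 (G = 14834/10948 = 14834*(1/10948) = 7417/5474 ≈ 1.3549)
f(C, l) = 179 + C
G + f(-90, R(14, 3)) = 7417/5474 + (179 - 90) = 7417/5474 + 89 = 494603/5474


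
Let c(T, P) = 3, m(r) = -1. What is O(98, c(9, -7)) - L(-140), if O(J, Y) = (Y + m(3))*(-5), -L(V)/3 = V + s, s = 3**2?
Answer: -403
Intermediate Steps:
s = 9
L(V) = -27 - 3*V (L(V) = -3*(V + 9) = -3*(9 + V) = -27 - 3*V)
O(J, Y) = 5 - 5*Y (O(J, Y) = (Y - 1)*(-5) = (-1 + Y)*(-5) = 5 - 5*Y)
O(98, c(9, -7)) - L(-140) = (5 - 5*3) - (-27 - 3*(-140)) = (5 - 15) - (-27 + 420) = -10 - 1*393 = -10 - 393 = -403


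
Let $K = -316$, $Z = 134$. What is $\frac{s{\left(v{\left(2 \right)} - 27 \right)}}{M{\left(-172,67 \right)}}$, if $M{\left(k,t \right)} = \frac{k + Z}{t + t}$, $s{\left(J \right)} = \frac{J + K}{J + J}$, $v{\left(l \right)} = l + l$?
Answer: $- \frac{22713}{874} \approx -25.987$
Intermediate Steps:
$v{\left(l \right)} = 2 l$
$s{\left(J \right)} = \frac{-316 + J}{2 J}$ ($s{\left(J \right)} = \frac{J - 316}{J + J} = \frac{-316 + J}{2 J}$)
$M{\left(k,t \right)} = \frac{134 + k}{2 t}$ ($M{\left(k,t \right)} = \frac{k + 134}{t + t} = \frac{134 + k}{2 t}$)
$\frac{s{\left(v{\left(2 \right)} - 27 \right)}}{M{\left(-172,67 \right)}} = \frac{\frac{1}{2} \frac{1}{2 \cdot 2 - 27} \left(-316 + \left(2 \cdot 2 - 27\right)\right)}{\frac{1}{2} \cdot \frac{1}{67} \left(134 - 172\right)} = \frac{\frac{1}{2} \frac{1}{4 - 27} \left(-316 + \left(4 - 27\right)\right)}{\frac{1}{2} \cdot \frac{1}{67} \left(-38\right)} = \frac{\frac{1}{2} \frac{1}{-23} \left(-316 - 23\right)}{- \frac{19}{67}} = \frac{1}{2} \left(- \frac{1}{23}\right) \left(-339\right) \left(- \frac{67}{19}\right) = \frac{339}{46} \left(- \frac{67}{19}\right) = - \frac{22713}{874}$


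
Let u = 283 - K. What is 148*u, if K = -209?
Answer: 72816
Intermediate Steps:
u = 492 (u = 283 - 1*(-209) = 283 + 209 = 492)
148*u = 148*492 = 72816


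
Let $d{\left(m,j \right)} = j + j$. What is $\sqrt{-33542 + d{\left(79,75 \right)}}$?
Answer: $4 i \sqrt{2087} \approx 182.73 i$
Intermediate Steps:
$d{\left(m,j \right)} = 2 j$
$\sqrt{-33542 + d{\left(79,75 \right)}} = \sqrt{-33542 + 2 \cdot 75} = \sqrt{-33542 + 150} = \sqrt{-33392} = 4 i \sqrt{2087}$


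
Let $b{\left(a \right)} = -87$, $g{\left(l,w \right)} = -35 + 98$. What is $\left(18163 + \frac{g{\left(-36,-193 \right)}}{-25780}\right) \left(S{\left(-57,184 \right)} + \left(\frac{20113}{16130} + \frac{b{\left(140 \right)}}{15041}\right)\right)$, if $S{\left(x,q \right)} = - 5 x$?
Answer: $\frac{32517232755435859721}{6254520087400} \approx 5.199 \cdot 10^{6}$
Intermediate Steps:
$g{\left(l,w \right)} = 63$
$\left(18163 + \frac{g{\left(-36,-193 \right)}}{-25780}\right) \left(S{\left(-57,184 \right)} + \left(\frac{20113}{16130} + \frac{b{\left(140 \right)}}{15041}\right)\right) = \left(18163 + \frac{63}{-25780}\right) \left(\left(-5\right) \left(-57\right) + \left(\frac{20113}{16130} - \frac{87}{15041}\right)\right) = \left(18163 + 63 \left(- \frac{1}{25780}\right)\right) \left(285 + \left(20113 \cdot \frac{1}{16130} - \frac{87}{15041}\right)\right) = \left(18163 - \frac{63}{25780}\right) \left(285 + \left(\frac{20113}{16130} - \frac{87}{15041}\right)\right) = \frac{468242077 \left(285 + \frac{301116323}{242611330}\right)}{25780} = \frac{468242077}{25780} \cdot \frac{69445345373}{242611330} = \frac{32517232755435859721}{6254520087400}$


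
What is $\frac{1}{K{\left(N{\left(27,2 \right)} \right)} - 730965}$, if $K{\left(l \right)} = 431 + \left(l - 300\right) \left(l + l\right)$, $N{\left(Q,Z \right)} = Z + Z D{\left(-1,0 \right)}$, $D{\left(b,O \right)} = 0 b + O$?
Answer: $- \frac{1}{731726} \approx -1.3666 \cdot 10^{-6}$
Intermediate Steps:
$D{\left(b,O \right)} = O$ ($D{\left(b,O \right)} = 0 + O = O$)
$N{\left(Q,Z \right)} = Z$ ($N{\left(Q,Z \right)} = Z + Z 0 = Z + 0 = Z$)
$K{\left(l \right)} = 431 + 2 l \left(-300 + l\right)$ ($K{\left(l \right)} = 431 + \left(-300 + l\right) 2 l = 431 + 2 l \left(-300 + l\right)$)
$\frac{1}{K{\left(N{\left(27,2 \right)} \right)} - 730965} = \frac{1}{\left(431 - 1200 + 2 \cdot 2^{2}\right) - 730965} = \frac{1}{\left(431 - 1200 + 2 \cdot 4\right) - 730965} = \frac{1}{\left(431 - 1200 + 8\right) - 730965} = \frac{1}{-761 - 730965} = \frac{1}{-731726} = - \frac{1}{731726}$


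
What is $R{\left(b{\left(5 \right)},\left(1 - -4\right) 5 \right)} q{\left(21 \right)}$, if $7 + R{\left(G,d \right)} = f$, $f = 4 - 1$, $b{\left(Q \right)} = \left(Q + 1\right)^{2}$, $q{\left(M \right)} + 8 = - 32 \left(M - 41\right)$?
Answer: $-2528$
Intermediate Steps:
$q{\left(M \right)} = 1304 - 32 M$ ($q{\left(M \right)} = -8 - 32 \left(M - 41\right) = -8 - 32 \left(-41 + M\right) = -8 - \left(-1312 + 32 M\right) = 1304 - 32 M$)
$b{\left(Q \right)} = \left(1 + Q\right)^{2}$
$f = 3$
$R{\left(G,d \right)} = -4$ ($R{\left(G,d \right)} = -7 + 3 = -4$)
$R{\left(b{\left(5 \right)},\left(1 - -4\right) 5 \right)} q{\left(21 \right)} = - 4 \left(1304 - 672\right) = \left(-4\right) 632 = -2528$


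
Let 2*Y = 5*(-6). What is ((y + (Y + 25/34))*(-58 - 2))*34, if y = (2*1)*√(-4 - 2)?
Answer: 29100 - 4080*I*√6 ≈ 29100.0 - 9993.9*I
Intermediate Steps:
Y = -15 (Y = (5*(-6))/2 = (½)*(-30) = -15)
y = 2*I*√6 (y = 2*√(-6) = 2*(I*√6) = 2*I*√6 ≈ 4.899*I)
((y + (Y + 25/34))*(-58 - 2))*34 = ((2*I*√6 + (-15 + 25/34))*(-58 - 2))*34 = ((2*I*√6 + (-15 + 25*(1/34)))*(-60))*34 = ((2*I*√6 + (-15 + 25/34))*(-60))*34 = ((2*I*√6 - 485/34)*(-60))*34 = ((-485/34 + 2*I*√6)*(-60))*34 = (14550/17 - 120*I*√6)*34 = 29100 - 4080*I*√6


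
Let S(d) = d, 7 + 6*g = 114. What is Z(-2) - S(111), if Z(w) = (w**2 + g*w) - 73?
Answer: -647/3 ≈ -215.67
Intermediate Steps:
g = 107/6 (g = -7/6 + (1/6)*114 = -7/6 + 19 = 107/6 ≈ 17.833)
Z(w) = -73 + w**2 + 107*w/6 (Z(w) = (w**2 + 107*w/6) - 73 = -73 + w**2 + 107*w/6)
Z(-2) - S(111) = (-73 + (-2)**2 + (107/6)*(-2)) - 1*111 = (-73 + 4 - 107/3) - 111 = -314/3 - 111 = -647/3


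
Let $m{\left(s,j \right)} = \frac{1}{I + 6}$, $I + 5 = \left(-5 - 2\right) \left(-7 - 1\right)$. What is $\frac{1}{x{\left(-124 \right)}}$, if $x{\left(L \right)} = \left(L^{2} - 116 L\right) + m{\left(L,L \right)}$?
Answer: $\frac{57}{1696321} \approx 3.3602 \cdot 10^{-5}$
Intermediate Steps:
$I = 51$ ($I = -5 + \left(-5 - 2\right) \left(-7 - 1\right) = -5 - -56 = -5 + 56 = 51$)
$m{\left(s,j \right)} = \frac{1}{57}$ ($m{\left(s,j \right)} = \frac{1}{51 + 6} = \frac{1}{57}$)
$x{\left(L \right)} = \frac{1}{57} + L^{2} - 116 L$ ($x{\left(L \right)} = \left(L^{2} - 116 L\right) + \frac{1}{57} = \frac{1}{57} + L^{2} - 116 L$)
$\frac{1}{x{\left(-124 \right)}} = \frac{1}{\frac{1}{57} + \left(-124\right)^{2} - -14384} = \frac{1}{\frac{1}{57} + 15376 + 14384} = \frac{1}{\frac{1696321}{57}} = \frac{57}{1696321}$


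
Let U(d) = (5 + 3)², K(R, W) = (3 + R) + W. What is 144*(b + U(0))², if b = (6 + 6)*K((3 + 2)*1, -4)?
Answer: 1806336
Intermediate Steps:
K(R, W) = 3 + R + W
U(d) = 64 (U(d) = 8² = 64)
b = 48 (b = (6 + 6)*(3 + (3 + 2)*1 - 4) = 12*(3 + 5*1 - 4) = 12*(3 + 5 - 4) = 12*4 = 48)
144*(b + U(0))² = 144*(48 + 64)² = 144*112² = 144*12544 = 1806336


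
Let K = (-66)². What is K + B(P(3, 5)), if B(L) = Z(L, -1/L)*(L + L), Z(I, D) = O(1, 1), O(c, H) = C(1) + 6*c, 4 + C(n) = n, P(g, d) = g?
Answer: 4374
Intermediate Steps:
C(n) = -4 + n
O(c, H) = -3 + 6*c (O(c, H) = (-4 + 1) + 6*c = -3 + 6*c)
Z(I, D) = 3 (Z(I, D) = -3 + 6*1 = -3 + 6 = 3)
K = 4356
B(L) = 6*L (B(L) = 3*(L + L) = 3*(2*L) = 6*L)
K + B(P(3, 5)) = 4356 + 6*3 = 4356 + 18 = 4374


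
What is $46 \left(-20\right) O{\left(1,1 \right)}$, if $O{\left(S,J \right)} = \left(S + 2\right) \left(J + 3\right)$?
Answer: $-11040$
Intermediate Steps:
$O{\left(S,J \right)} = \left(2 + S\right) \left(3 + J\right)$
$46 \left(-20\right) O{\left(1,1 \right)} = 46 \left(-20\right) \left(6 + 2 \cdot 1 + 3 \cdot 1 + 1 \cdot 1\right) = - 920 \left(6 + 2 + 3 + 1\right) = \left(-920\right) 12 = -11040$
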